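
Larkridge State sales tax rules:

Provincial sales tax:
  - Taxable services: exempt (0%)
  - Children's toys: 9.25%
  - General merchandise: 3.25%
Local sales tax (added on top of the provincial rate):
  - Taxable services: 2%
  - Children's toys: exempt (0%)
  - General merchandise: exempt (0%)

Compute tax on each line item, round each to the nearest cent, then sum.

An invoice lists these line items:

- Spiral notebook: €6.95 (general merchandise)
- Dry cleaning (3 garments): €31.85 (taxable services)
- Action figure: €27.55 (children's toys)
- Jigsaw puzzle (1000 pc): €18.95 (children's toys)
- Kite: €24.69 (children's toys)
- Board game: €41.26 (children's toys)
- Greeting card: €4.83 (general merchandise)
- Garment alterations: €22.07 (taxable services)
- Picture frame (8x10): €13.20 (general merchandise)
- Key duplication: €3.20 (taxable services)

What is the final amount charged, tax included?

Spiral notebook €6.95: general merchandise → 3.25% + 0% local = 3.25% → €0.23
Dry cleaning (3 garments) €31.85: taxable services → 0% + 2% local = 2% → €0.64
Action figure €27.55: children's toys → 9.25% + 0% local = 9.25% → €2.55
Jigsaw puzzle (1000 pc) €18.95: children's toys → 9.25% + 0% local = 9.25% → €1.75
Kite €24.69: children's toys → 9.25% + 0% local = 9.25% → €2.28
Board game €41.26: children's toys → 9.25% + 0% local = 9.25% → €3.82
Greeting card €4.83: general merchandise → 3.25% + 0% local = 3.25% → €0.16
Garment alterations €22.07: taxable services → 0% + 2% local = 2% → €0.44
Picture frame (8x10) €13.20: general merchandise → 3.25% + 0% local = 3.25% → €0.43
Key duplication €3.20: taxable services → 0% + 2% local = 2% → €0.06
Subtotal = €194.55; tax = €12.36; total due = €206.91

€206.91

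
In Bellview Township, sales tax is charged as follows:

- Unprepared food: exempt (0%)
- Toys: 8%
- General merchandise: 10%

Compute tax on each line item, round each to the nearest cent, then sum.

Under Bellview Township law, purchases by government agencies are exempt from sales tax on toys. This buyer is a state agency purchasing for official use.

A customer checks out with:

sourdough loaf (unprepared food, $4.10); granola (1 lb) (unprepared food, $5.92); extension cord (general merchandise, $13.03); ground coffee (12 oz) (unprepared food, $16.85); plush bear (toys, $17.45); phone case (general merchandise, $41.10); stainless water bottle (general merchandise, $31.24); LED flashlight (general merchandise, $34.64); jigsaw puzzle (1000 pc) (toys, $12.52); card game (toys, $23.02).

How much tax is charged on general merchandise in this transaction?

Extension cord $13.03: general merchandise → 10% → $1.30
Phone case $41.10: general merchandise → 10% → $4.11
Stainless water bottle $31.24: general merchandise → 10% → $3.12
LED flashlight $34.64: general merchandise → 10% → $3.46
Tax on general merchandise = $1.30 + $4.11 + $3.12 + $3.46 = $11.99

$11.99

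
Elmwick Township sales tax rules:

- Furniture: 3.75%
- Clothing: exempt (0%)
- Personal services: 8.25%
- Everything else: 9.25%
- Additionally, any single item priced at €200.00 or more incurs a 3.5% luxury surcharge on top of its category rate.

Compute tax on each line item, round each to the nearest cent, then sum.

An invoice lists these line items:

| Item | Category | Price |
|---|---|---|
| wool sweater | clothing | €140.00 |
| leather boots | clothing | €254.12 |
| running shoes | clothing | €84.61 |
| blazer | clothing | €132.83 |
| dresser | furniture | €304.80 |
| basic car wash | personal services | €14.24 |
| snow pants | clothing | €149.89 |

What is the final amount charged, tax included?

Wool sweater €140.00: clothing → 0% → €0.00
Leather boots €254.12: clothing → 0% + 3.5% surcharge = 3.5% → €8.89
Running shoes €84.61: clothing → 0% → €0.00
Blazer €132.83: clothing → 0% → €0.00
Dresser €304.80: furniture → 3.75% + 3.5% surcharge = 7.25% → €22.10
Basic car wash €14.24: personal services → 8.25% → €1.17
Snow pants €149.89: clothing → 0% → €0.00
Subtotal = €1080.49; tax = €32.16; total due = €1112.65

€1112.65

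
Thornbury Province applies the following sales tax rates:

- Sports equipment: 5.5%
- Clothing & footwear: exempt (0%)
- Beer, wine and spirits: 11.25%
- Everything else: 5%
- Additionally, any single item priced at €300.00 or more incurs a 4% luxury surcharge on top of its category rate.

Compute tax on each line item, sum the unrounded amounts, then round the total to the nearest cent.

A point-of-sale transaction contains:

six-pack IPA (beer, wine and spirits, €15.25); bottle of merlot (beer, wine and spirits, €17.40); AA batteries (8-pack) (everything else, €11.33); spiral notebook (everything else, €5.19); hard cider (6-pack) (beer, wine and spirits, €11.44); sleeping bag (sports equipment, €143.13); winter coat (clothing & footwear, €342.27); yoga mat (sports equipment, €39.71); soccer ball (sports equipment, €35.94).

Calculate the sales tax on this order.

Six-pack IPA €15.25: beer, wine and spirits → 11.25% → €1.715625
Bottle of merlot €17.40: beer, wine and spirits → 11.25% → €1.9575
AA batteries (8-pack) €11.33: everything else → 5% → €0.5665
Spiral notebook €5.19: everything else → 5% → €0.2595
Hard cider (6-pack) €11.44: beer, wine and spirits → 11.25% → €1.287
Sleeping bag €143.13: sports equipment → 5.5% → €7.87215
Winter coat €342.27: clothing & footwear → 0% + 4% surcharge = 4% → €13.6908
Yoga mat €39.71: sports equipment → 5.5% → €2.18405
Soccer ball €35.94: sports equipment → 5.5% → €1.9767
Unrounded tax sum = €31.509825 → €31.51

€31.51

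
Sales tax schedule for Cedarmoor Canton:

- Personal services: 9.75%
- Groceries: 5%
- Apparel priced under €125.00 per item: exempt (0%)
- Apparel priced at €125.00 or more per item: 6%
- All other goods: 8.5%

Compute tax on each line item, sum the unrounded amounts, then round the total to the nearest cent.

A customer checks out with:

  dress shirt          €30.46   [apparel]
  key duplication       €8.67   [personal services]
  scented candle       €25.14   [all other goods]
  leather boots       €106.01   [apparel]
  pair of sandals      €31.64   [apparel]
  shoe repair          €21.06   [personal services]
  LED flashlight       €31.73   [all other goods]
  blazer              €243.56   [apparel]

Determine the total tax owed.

Dress shirt €30.46: apparel, under €125.00 → 0% → €0.00
Key duplication €8.67: personal services → 9.75% → €0.845325
Scented candle €25.14: all other goods → 8.5% → €2.1369
Leather boots €106.01: apparel, under €125.00 → 0% → €0.00
Pair of sandals €31.64: apparel, under €125.00 → 0% → €0.00
Shoe repair €21.06: personal services → 9.75% → €2.05335
LED flashlight €31.73: all other goods → 8.5% → €2.69705
Blazer €243.56: apparel, €125.00 or more → 6% → €14.6136
Unrounded tax sum = €22.346225 → €22.35

€22.35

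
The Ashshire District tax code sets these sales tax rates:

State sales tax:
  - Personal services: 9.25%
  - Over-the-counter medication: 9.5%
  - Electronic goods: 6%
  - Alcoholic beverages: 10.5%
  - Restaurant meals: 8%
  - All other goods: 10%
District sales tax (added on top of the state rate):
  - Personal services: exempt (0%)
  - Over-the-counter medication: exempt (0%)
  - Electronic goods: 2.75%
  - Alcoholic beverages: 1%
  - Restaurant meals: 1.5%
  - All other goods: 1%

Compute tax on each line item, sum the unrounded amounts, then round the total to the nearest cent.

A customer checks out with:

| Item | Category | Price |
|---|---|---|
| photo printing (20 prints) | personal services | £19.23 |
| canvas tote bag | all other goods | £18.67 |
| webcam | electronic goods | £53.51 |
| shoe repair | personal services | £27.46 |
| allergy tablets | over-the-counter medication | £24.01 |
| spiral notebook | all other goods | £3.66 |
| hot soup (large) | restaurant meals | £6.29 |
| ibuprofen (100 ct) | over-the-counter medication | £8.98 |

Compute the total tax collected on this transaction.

Photo printing (20 prints) £19.23: personal services → 9.25% + 0% district = 9.25% → £1.778775
Canvas tote bag £18.67: all other goods → 10% + 1% district = 11% → £2.0537
Webcam £53.51: electronic goods → 6% + 2.75% district = 8.75% → £4.682125
Shoe repair £27.46: personal services → 9.25% + 0% district = 9.25% → £2.54005
Allergy tablets £24.01: over-the-counter medication → 9.5% + 0% district = 9.5% → £2.28095
Spiral notebook £3.66: all other goods → 10% + 1% district = 11% → £0.4026
Hot soup (large) £6.29: restaurant meals → 8% + 1.5% district = 9.5% → £0.59755
Ibuprofen (100 ct) £8.98: over-the-counter medication → 9.5% + 0% district = 9.5% → £0.8531
Unrounded tax sum = £15.18885 → £15.19

£15.19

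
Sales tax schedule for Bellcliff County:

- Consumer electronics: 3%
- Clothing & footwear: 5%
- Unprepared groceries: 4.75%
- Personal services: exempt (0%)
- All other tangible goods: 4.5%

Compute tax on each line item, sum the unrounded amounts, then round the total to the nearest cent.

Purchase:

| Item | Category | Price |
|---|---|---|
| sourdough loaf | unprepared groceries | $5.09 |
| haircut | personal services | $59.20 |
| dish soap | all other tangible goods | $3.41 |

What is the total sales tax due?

Sourdough loaf $5.09: unprepared groceries → 4.75% → $0.241775
Haircut $59.20: personal services → 0% → $0.00
Dish soap $3.41: all other tangible goods → 4.5% → $0.15345
Unrounded tax sum = $0.395225 → $0.40

$0.40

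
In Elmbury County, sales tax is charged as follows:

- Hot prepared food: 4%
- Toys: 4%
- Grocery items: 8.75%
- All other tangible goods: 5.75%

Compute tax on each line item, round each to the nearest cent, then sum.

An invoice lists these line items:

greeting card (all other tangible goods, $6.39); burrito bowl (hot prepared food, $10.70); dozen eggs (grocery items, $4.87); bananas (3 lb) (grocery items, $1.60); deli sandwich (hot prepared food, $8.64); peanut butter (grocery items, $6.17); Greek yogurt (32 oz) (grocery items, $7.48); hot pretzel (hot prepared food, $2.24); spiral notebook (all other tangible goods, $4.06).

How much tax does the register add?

Greeting card $6.39: all other tangible goods → 5.75% → $0.37
Burrito bowl $10.70: hot prepared food → 4% → $0.43
Dozen eggs $4.87: grocery items → 8.75% → $0.43
Bananas (3 lb) $1.60: grocery items → 8.75% → $0.14
Deli sandwich $8.64: hot prepared food → 4% → $0.35
Peanut butter $6.17: grocery items → 8.75% → $0.54
Greek yogurt (32 oz) $7.48: grocery items → 8.75% → $0.65
Hot pretzel $2.24: hot prepared food → 4% → $0.09
Spiral notebook $4.06: all other tangible goods → 5.75% → $0.23
Total tax = $0.37 + $0.43 + $0.43 + $0.14 + $0.35 + $0.54 + $0.65 + $0.09 + $0.23 = $3.23

$3.23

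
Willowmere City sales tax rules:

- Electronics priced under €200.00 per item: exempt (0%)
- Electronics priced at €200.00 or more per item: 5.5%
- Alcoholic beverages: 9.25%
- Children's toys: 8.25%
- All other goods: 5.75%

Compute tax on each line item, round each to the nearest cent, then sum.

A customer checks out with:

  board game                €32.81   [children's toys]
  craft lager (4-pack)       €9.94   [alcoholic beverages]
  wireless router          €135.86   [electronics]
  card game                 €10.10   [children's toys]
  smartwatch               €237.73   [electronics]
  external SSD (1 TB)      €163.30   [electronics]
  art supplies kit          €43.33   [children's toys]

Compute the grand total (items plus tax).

Board game €32.81: children's toys → 8.25% → €2.71
Craft lager (4-pack) €9.94: alcoholic beverages → 9.25% → €0.92
Wireless router €135.86: electronics, under €200.00 → 0% → €0.00
Card game €10.10: children's toys → 8.25% → €0.83
Smartwatch €237.73: electronics, €200.00 or more → 5.5% → €13.08
External SSD (1 TB) €163.30: electronics, under €200.00 → 0% → €0.00
Art supplies kit €43.33: children's toys → 8.25% → €3.57
Subtotal = €633.07; tax = €21.11; total due = €654.18

€654.18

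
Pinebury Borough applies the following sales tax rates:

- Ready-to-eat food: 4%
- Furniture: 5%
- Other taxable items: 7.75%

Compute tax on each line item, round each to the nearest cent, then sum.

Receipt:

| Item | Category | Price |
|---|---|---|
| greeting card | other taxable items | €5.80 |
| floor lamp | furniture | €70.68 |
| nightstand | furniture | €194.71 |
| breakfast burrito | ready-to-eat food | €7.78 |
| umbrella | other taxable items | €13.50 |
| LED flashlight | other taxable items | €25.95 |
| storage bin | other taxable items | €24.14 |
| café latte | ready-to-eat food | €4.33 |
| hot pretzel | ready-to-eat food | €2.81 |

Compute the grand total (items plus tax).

€368.94

Greeting card €5.80: other taxable items → 7.75% → €0.45
Floor lamp €70.68: furniture → 5% → €3.53
Nightstand €194.71: furniture → 5% → €9.74
Breakfast burrito €7.78: ready-to-eat food → 4% → €0.31
Umbrella €13.50: other taxable items → 7.75% → €1.05
LED flashlight €25.95: other taxable items → 7.75% → €2.01
Storage bin €24.14: other taxable items → 7.75% → €1.87
Café latte €4.33: ready-to-eat food → 4% → €0.17
Hot pretzel €2.81: ready-to-eat food → 4% → €0.11
Subtotal = €349.70; tax = €19.24; total due = €368.94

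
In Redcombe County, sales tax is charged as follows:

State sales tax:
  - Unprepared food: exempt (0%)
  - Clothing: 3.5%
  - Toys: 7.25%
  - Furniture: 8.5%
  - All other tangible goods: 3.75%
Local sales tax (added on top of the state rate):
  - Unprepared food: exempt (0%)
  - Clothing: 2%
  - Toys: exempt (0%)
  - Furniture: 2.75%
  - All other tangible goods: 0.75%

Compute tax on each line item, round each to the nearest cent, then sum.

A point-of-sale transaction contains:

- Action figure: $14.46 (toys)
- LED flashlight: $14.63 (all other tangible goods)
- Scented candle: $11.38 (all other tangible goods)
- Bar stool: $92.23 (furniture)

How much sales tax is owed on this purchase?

Action figure $14.46: toys → 7.25% + 0% local = 7.25% → $1.05
LED flashlight $14.63: all other tangible goods → 3.75% + 0.75% local = 4.5% → $0.66
Scented candle $11.38: all other tangible goods → 3.75% + 0.75% local = 4.5% → $0.51
Bar stool $92.23: furniture → 8.5% + 2.75% local = 11.25% → $10.38
Total tax = $1.05 + $0.66 + $0.51 + $10.38 = $12.60

$12.60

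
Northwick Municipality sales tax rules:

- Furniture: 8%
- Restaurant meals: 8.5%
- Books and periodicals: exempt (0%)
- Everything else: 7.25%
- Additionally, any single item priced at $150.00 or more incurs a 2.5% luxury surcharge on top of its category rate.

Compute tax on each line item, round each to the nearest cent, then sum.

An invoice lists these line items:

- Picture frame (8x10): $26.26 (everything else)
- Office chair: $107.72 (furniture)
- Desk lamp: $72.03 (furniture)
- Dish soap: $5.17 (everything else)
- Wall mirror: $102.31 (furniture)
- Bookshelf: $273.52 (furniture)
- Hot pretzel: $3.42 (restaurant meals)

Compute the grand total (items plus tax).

Picture frame (8x10) $26.26: everything else → 7.25% → $1.90
Office chair $107.72: furniture → 8% → $8.62
Desk lamp $72.03: furniture → 8% → $5.76
Dish soap $5.17: everything else → 7.25% → $0.37
Wall mirror $102.31: furniture → 8% → $8.18
Bookshelf $273.52: furniture → 8% + 2.5% surcharge = 10.5% → $28.72
Hot pretzel $3.42: restaurant meals → 8.5% → $0.29
Subtotal = $590.43; tax = $53.84; total due = $644.27

$644.27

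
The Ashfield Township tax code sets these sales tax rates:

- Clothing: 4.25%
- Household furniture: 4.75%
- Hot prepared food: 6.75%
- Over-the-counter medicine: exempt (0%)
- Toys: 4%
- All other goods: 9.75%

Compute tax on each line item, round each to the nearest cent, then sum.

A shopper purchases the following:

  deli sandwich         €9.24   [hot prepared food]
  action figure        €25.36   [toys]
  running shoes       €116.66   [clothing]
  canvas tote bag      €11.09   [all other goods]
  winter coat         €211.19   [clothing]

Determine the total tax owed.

Deli sandwich €9.24: hot prepared food → 6.75% → €0.62
Action figure €25.36: toys → 4% → €1.01
Running shoes €116.66: clothing → 4.25% → €4.96
Canvas tote bag €11.09: all other goods → 9.75% → €1.08
Winter coat €211.19: clothing → 4.25% → €8.98
Total tax = €0.62 + €1.01 + €4.96 + €1.08 + €8.98 = €16.65

€16.65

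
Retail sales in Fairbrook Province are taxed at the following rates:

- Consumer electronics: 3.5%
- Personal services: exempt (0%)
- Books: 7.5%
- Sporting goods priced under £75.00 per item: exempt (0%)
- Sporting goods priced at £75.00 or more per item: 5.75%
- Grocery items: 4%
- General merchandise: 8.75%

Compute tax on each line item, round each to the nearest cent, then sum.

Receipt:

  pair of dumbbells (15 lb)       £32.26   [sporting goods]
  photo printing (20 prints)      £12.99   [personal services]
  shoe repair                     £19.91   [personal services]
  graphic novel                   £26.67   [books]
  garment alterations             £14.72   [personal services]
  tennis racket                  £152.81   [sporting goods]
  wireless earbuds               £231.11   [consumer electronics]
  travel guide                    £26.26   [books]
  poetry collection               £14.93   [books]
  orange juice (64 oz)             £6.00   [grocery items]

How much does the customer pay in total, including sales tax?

£559.87

Pair of dumbbells (15 lb) £32.26: sporting goods, under £75.00 → 0% → £0.00
Photo printing (20 prints) £12.99: personal services → 0% → £0.00
Shoe repair £19.91: personal services → 0% → £0.00
Graphic novel £26.67: books → 7.5% → £2.00
Garment alterations £14.72: personal services → 0% → £0.00
Tennis racket £152.81: sporting goods, £75.00 or more → 5.75% → £8.79
Wireless earbuds £231.11: consumer electronics → 3.5% → £8.09
Travel guide £26.26: books → 7.5% → £1.97
Poetry collection £14.93: books → 7.5% → £1.12
Orange juice (64 oz) £6.00: grocery items → 4% → £0.24
Subtotal = £537.66; tax = £22.21; total due = £559.87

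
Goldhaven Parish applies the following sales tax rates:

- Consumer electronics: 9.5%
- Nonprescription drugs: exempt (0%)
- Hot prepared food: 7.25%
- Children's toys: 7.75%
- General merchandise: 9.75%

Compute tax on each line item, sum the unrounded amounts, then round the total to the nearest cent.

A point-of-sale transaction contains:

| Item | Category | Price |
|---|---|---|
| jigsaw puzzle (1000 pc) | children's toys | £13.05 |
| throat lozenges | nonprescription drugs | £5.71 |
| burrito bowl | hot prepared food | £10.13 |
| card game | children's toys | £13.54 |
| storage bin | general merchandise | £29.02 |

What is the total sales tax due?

Jigsaw puzzle (1000 pc) £13.05: children's toys → 7.75% → £1.011375
Throat lozenges £5.71: nonprescription drugs → 0% → £0.00
Burrito bowl £10.13: hot prepared food → 7.25% → £0.734425
Card game £13.54: children's toys → 7.75% → £1.04935
Storage bin £29.02: general merchandise → 9.75% → £2.82945
Unrounded tax sum = £5.6246 → £5.62

£5.62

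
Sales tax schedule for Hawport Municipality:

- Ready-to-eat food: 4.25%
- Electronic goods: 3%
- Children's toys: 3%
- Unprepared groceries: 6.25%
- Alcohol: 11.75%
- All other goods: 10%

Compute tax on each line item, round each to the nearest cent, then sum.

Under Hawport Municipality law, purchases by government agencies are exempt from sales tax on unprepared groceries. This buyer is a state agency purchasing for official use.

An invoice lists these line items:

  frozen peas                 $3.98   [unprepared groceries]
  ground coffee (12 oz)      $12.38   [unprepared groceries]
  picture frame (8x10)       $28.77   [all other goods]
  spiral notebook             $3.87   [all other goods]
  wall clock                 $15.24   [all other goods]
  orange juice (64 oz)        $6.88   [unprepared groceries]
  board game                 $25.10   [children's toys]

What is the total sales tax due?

Frozen peas $3.98: unprepared groceries, buyer-exempt → 0% → $0.00
Ground coffee (12 oz) $12.38: unprepared groceries, buyer-exempt → 0% → $0.00
Picture frame (8x10) $28.77: all other goods → 10% → $2.88
Spiral notebook $3.87: all other goods → 10% → $0.39
Wall clock $15.24: all other goods → 10% → $1.52
Orange juice (64 oz) $6.88: unprepared groceries, buyer-exempt → 0% → $0.00
Board game $25.10: children's toys → 3% → $0.75
Total tax = $2.88 + $0.39 + $1.52 + $0.75 = $5.54

$5.54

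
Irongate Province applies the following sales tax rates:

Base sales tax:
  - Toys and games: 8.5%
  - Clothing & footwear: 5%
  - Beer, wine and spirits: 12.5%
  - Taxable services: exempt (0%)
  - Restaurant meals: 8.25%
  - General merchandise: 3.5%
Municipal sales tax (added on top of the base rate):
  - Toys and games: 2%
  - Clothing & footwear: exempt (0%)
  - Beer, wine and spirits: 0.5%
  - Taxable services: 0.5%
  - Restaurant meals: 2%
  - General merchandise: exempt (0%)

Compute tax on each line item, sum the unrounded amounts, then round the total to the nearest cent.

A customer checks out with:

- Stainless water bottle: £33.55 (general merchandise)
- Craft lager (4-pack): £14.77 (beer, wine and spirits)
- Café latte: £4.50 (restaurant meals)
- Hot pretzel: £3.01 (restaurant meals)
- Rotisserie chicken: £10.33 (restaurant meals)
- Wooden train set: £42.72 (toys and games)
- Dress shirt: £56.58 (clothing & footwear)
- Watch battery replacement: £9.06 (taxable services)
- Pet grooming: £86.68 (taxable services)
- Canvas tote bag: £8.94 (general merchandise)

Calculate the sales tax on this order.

Stainless water bottle £33.55: general merchandise → 3.5% + 0% municipal = 3.5% → £1.17425
Craft lager (4-pack) £14.77: beer, wine and spirits → 12.5% + 0.5% municipal = 13% → £1.9201
Café latte £4.50: restaurant meals → 8.25% + 2% municipal = 10.25% → £0.46125
Hot pretzel £3.01: restaurant meals → 8.25% + 2% municipal = 10.25% → £0.308525
Rotisserie chicken £10.33: restaurant meals → 8.25% + 2% municipal = 10.25% → £1.058825
Wooden train set £42.72: toys and games → 8.5% + 2% municipal = 10.5% → £4.4856
Dress shirt £56.58: clothing & footwear → 5% + 0% municipal = 5% → £2.829
Watch battery replacement £9.06: taxable services → 0% + 0.5% municipal = 0.5% → £0.0453
Pet grooming £86.68: taxable services → 0% + 0.5% municipal = 0.5% → £0.4334
Canvas tote bag £8.94: general merchandise → 3.5% + 0% municipal = 3.5% → £0.3129
Unrounded tax sum = £13.02915 → £13.03

£13.03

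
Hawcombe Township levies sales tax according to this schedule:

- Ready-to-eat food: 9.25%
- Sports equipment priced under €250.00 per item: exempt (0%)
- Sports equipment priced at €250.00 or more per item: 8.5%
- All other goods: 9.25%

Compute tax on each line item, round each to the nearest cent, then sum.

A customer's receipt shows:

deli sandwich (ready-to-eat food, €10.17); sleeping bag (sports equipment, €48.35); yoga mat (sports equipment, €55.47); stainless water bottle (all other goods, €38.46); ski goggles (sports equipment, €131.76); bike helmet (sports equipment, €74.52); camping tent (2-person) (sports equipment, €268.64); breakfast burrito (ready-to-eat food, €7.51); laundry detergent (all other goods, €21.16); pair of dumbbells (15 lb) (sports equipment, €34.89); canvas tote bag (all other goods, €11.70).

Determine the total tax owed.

€31.06

Deli sandwich €10.17: ready-to-eat food → 9.25% → €0.94
Sleeping bag €48.35: sports equipment, under €250.00 → 0% → €0.00
Yoga mat €55.47: sports equipment, under €250.00 → 0% → €0.00
Stainless water bottle €38.46: all other goods → 9.25% → €3.56
Ski goggles €131.76: sports equipment, under €250.00 → 0% → €0.00
Bike helmet €74.52: sports equipment, under €250.00 → 0% → €0.00
Camping tent (2-person) €268.64: sports equipment, €250.00 or more → 8.5% → €22.83
Breakfast burrito €7.51: ready-to-eat food → 9.25% → €0.69
Laundry detergent €21.16: all other goods → 9.25% → €1.96
Pair of dumbbells (15 lb) €34.89: sports equipment, under €250.00 → 0% → €0.00
Canvas tote bag €11.70: all other goods → 9.25% → €1.08
Total tax = €0.94 + €3.56 + €22.83 + €0.69 + €1.96 + €1.08 = €31.06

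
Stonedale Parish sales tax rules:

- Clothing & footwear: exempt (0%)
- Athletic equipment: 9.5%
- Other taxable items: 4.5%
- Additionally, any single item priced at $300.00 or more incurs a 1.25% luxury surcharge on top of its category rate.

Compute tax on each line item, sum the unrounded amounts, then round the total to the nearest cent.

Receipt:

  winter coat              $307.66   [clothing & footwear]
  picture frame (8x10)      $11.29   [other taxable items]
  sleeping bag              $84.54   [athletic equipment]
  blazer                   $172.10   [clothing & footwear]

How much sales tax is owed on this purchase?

Winter coat $307.66: clothing & footwear → 0% + 1.25% surcharge = 1.25% → $3.84575
Picture frame (8x10) $11.29: other taxable items → 4.5% → $0.50805
Sleeping bag $84.54: athletic equipment → 9.5% → $8.0313
Blazer $172.10: clothing & footwear → 0% → $0.00
Unrounded tax sum = $12.3851 → $12.39

$12.39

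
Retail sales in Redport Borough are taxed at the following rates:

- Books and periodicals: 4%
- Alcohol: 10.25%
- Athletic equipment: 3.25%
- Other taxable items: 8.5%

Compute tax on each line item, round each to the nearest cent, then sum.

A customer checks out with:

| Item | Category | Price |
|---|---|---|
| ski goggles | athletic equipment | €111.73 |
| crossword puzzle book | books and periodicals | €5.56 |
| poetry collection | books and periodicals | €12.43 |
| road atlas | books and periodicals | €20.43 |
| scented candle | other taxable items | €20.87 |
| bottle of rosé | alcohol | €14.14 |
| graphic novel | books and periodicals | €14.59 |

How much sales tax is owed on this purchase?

Ski goggles €111.73: athletic equipment → 3.25% → €3.63
Crossword puzzle book €5.56: books and periodicals → 4% → €0.22
Poetry collection €12.43: books and periodicals → 4% → €0.50
Road atlas €20.43: books and periodicals → 4% → €0.82
Scented candle €20.87: other taxable items → 8.5% → €1.77
Bottle of rosé €14.14: alcohol → 10.25% → €1.45
Graphic novel €14.59: books and periodicals → 4% → €0.58
Total tax = €3.63 + €0.22 + €0.50 + €0.82 + €1.77 + €1.45 + €0.58 = €8.97

€8.97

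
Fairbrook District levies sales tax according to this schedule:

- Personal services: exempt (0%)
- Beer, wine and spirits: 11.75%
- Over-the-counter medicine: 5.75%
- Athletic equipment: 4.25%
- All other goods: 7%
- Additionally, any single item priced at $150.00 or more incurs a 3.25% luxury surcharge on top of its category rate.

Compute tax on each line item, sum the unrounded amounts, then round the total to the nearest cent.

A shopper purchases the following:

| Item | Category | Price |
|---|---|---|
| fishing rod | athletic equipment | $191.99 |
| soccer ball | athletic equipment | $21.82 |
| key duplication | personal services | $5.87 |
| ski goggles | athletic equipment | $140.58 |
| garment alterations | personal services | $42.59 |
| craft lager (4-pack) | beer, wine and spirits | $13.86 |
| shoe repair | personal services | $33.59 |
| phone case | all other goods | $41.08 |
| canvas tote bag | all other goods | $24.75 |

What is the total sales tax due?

Fishing rod $191.99: athletic equipment → 4.25% + 3.25% surcharge = 7.5% → $14.39925
Soccer ball $21.82: athletic equipment → 4.25% → $0.92735
Key duplication $5.87: personal services → 0% → $0.00
Ski goggles $140.58: athletic equipment → 4.25% → $5.97465
Garment alterations $42.59: personal services → 0% → $0.00
Craft lager (4-pack) $13.86: beer, wine and spirits → 11.75% → $1.62855
Shoe repair $33.59: personal services → 0% → $0.00
Phone case $41.08: all other goods → 7% → $2.8756
Canvas tote bag $24.75: all other goods → 7% → $1.7325
Unrounded tax sum = $27.5379 → $27.54

$27.54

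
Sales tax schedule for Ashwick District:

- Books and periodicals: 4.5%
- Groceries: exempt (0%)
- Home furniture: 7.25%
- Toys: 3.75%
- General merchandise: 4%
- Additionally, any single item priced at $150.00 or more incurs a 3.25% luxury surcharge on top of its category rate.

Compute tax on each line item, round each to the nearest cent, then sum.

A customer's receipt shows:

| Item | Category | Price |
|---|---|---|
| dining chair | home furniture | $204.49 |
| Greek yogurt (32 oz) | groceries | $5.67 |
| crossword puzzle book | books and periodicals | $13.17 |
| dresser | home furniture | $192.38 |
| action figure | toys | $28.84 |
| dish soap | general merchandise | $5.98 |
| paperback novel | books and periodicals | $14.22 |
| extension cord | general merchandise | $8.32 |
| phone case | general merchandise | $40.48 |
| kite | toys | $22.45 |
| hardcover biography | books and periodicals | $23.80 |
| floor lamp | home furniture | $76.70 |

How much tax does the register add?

$53.64

Dining chair $204.49: home furniture → 7.25% + 3.25% surcharge = 10.5% → $21.47
Greek yogurt (32 oz) $5.67: groceries → 0% → $0.00
Crossword puzzle book $13.17: books and periodicals → 4.5% → $0.59
Dresser $192.38: home furniture → 7.25% + 3.25% surcharge = 10.5% → $20.20
Action figure $28.84: toys → 3.75% → $1.08
Dish soap $5.98: general merchandise → 4% → $0.24
Paperback novel $14.22: books and periodicals → 4.5% → $0.64
Extension cord $8.32: general merchandise → 4% → $0.33
Phone case $40.48: general merchandise → 4% → $1.62
Kite $22.45: toys → 3.75% → $0.84
Hardcover biography $23.80: books and periodicals → 4.5% → $1.07
Floor lamp $76.70: home furniture → 7.25% → $5.56
Total tax = $21.47 + $0.59 + $20.20 + $1.08 + $0.24 + $0.64 + $0.33 + $1.62 + $0.84 + $1.07 + $5.56 = $53.64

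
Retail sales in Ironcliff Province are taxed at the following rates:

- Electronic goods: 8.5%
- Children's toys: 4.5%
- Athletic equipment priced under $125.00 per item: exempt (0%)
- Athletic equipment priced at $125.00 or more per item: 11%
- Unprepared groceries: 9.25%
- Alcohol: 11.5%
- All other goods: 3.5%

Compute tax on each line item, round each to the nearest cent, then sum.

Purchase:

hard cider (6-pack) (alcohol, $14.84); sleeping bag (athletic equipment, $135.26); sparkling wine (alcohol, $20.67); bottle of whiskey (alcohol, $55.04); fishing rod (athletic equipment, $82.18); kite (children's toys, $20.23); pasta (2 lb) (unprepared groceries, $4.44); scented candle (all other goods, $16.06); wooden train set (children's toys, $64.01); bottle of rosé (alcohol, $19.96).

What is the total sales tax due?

$32.36

Hard cider (6-pack) $14.84: alcohol → 11.5% → $1.71
Sleeping bag $135.26: athletic equipment, $125.00 or more → 11% → $14.88
Sparkling wine $20.67: alcohol → 11.5% → $2.38
Bottle of whiskey $55.04: alcohol → 11.5% → $6.33
Fishing rod $82.18: athletic equipment, under $125.00 → 0% → $0.00
Kite $20.23: children's toys → 4.5% → $0.91
Pasta (2 lb) $4.44: unprepared groceries → 9.25% → $0.41
Scented candle $16.06: all other goods → 3.5% → $0.56
Wooden train set $64.01: children's toys → 4.5% → $2.88
Bottle of rosé $19.96: alcohol → 11.5% → $2.30
Total tax = $1.71 + $14.88 + $2.38 + $6.33 + $0.91 + $0.41 + $0.56 + $2.88 + $2.30 = $32.36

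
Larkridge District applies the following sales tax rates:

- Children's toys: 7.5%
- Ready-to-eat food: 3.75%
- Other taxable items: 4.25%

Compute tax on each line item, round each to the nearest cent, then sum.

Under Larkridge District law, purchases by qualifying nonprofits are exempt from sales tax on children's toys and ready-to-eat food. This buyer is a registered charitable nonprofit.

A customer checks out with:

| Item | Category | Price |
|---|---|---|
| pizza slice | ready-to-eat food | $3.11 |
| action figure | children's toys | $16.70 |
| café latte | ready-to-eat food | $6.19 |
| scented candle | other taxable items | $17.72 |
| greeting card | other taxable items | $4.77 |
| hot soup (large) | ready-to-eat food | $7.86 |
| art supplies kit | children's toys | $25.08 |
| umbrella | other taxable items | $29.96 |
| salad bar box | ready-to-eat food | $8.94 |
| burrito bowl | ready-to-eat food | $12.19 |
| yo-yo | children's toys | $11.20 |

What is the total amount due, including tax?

Pizza slice $3.11: ready-to-eat food, buyer-exempt → 0% → $0.00
Action figure $16.70: children's toys, buyer-exempt → 0% → $0.00
Café latte $6.19: ready-to-eat food, buyer-exempt → 0% → $0.00
Scented candle $17.72: other taxable items → 4.25% → $0.75
Greeting card $4.77: other taxable items → 4.25% → $0.20
Hot soup (large) $7.86: ready-to-eat food, buyer-exempt → 0% → $0.00
Art supplies kit $25.08: children's toys, buyer-exempt → 0% → $0.00
Umbrella $29.96: other taxable items → 4.25% → $1.27
Salad bar box $8.94: ready-to-eat food, buyer-exempt → 0% → $0.00
Burrito bowl $12.19: ready-to-eat food, buyer-exempt → 0% → $0.00
Yo-yo $11.20: children's toys, buyer-exempt → 0% → $0.00
Subtotal = $143.72; tax = $2.22; total due = $145.94

$145.94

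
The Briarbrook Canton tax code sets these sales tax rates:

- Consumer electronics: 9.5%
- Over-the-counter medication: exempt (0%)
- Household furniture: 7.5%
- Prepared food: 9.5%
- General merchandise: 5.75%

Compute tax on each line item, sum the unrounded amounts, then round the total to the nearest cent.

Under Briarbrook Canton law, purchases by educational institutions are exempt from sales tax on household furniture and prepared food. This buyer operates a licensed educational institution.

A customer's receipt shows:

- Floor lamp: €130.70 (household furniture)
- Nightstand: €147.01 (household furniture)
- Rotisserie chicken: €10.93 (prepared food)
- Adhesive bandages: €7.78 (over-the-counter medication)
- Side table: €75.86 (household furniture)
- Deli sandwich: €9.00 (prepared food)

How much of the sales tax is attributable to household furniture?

€0.00

Floor lamp €130.70: household furniture, buyer-exempt → 0% → €0.00
Nightstand €147.01: household furniture, buyer-exempt → 0% → €0.00
Side table €75.86: household furniture, buyer-exempt → 0% → €0.00
Tax on household furniture: unrounded sum = €0.00 → €0.00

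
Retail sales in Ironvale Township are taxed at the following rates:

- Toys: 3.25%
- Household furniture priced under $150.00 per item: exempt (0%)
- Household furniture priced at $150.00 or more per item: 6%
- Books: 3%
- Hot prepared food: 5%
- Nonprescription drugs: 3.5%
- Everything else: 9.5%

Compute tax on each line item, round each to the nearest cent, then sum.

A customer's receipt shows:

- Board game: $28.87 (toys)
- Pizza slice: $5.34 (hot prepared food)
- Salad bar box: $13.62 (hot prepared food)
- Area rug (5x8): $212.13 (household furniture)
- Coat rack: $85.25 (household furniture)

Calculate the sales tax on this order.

$14.62

Board game $28.87: toys → 3.25% → $0.94
Pizza slice $5.34: hot prepared food → 5% → $0.27
Salad bar box $13.62: hot prepared food → 5% → $0.68
Area rug (5x8) $212.13: household furniture, $150.00 or more → 6% → $12.73
Coat rack $85.25: household furniture, under $150.00 → 0% → $0.00
Total tax = $0.94 + $0.27 + $0.68 + $12.73 = $14.62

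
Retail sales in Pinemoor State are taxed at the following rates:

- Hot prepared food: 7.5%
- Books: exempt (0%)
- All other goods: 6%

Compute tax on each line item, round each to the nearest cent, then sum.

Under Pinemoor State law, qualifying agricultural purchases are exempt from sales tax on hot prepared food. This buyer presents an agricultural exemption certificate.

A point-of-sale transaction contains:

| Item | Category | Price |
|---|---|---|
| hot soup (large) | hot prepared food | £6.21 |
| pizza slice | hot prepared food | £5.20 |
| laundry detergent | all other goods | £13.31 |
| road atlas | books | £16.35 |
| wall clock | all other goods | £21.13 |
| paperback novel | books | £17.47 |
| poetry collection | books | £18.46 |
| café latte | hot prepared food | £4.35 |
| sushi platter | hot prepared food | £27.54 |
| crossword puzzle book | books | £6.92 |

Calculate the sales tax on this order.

Hot soup (large) £6.21: hot prepared food, buyer-exempt → 0% → £0.00
Pizza slice £5.20: hot prepared food, buyer-exempt → 0% → £0.00
Laundry detergent £13.31: all other goods → 6% → £0.80
Road atlas £16.35: books → 0% → £0.00
Wall clock £21.13: all other goods → 6% → £1.27
Paperback novel £17.47: books → 0% → £0.00
Poetry collection £18.46: books → 0% → £0.00
Café latte £4.35: hot prepared food, buyer-exempt → 0% → £0.00
Sushi platter £27.54: hot prepared food, buyer-exempt → 0% → £0.00
Crossword puzzle book £6.92: books → 0% → £0.00
Total tax = £0.80 + £1.27 = £2.07

£2.07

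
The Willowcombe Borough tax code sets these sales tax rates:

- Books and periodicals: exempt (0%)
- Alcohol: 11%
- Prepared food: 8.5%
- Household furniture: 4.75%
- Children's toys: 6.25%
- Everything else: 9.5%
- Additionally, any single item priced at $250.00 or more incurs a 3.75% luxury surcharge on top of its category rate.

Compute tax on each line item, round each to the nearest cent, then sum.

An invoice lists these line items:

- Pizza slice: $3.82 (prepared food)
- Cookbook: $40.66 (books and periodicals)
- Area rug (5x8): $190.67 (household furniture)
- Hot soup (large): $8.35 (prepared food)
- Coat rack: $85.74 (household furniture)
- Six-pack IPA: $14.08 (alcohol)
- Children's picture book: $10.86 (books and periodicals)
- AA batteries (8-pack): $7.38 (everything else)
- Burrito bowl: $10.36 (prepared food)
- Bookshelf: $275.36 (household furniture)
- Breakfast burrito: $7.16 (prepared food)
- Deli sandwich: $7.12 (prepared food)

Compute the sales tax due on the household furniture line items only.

Area rug (5x8) $190.67: household furniture → 4.75% → $9.06
Coat rack $85.74: household furniture → 4.75% → $4.07
Bookshelf $275.36: household furniture → 4.75% + 3.75% surcharge = 8.5% → $23.41
Tax on household furniture = $9.06 + $4.07 + $23.41 = $36.54

$36.54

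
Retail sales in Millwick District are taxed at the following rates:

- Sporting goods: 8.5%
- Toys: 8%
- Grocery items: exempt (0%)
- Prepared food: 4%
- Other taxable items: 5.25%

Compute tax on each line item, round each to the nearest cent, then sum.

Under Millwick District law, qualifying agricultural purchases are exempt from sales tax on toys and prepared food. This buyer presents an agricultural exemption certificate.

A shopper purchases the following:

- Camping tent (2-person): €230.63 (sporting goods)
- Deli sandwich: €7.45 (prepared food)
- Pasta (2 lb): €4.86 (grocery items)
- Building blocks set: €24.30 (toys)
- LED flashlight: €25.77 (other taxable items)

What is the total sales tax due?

€20.95

Camping tent (2-person) €230.63: sporting goods → 8.5% → €19.60
Deli sandwich €7.45: prepared food, buyer-exempt → 0% → €0.00
Pasta (2 lb) €4.86: grocery items → 0% → €0.00
Building blocks set €24.30: toys, buyer-exempt → 0% → €0.00
LED flashlight €25.77: other taxable items → 5.25% → €1.35
Total tax = €19.60 + €1.35 = €20.95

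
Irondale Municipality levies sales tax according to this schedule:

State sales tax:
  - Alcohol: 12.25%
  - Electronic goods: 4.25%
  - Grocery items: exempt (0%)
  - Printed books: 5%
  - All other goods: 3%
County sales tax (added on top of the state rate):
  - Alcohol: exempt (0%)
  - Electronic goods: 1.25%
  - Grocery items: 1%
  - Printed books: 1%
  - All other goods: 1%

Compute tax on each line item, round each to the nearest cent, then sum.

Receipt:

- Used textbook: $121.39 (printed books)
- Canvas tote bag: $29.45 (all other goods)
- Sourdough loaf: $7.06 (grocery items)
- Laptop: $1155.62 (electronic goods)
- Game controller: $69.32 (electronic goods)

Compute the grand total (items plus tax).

$1458.74

Used textbook $121.39: printed books → 5% + 1% county = 6% → $7.28
Canvas tote bag $29.45: all other goods → 3% + 1% county = 4% → $1.18
Sourdough loaf $7.06: grocery items → 0% + 1% county = 1% → $0.07
Laptop $1155.62: electronic goods → 4.25% + 1.25% county = 5.5% → $63.56
Game controller $69.32: electronic goods → 4.25% + 1.25% county = 5.5% → $3.81
Subtotal = $1382.84; tax = $75.90; total due = $1458.74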